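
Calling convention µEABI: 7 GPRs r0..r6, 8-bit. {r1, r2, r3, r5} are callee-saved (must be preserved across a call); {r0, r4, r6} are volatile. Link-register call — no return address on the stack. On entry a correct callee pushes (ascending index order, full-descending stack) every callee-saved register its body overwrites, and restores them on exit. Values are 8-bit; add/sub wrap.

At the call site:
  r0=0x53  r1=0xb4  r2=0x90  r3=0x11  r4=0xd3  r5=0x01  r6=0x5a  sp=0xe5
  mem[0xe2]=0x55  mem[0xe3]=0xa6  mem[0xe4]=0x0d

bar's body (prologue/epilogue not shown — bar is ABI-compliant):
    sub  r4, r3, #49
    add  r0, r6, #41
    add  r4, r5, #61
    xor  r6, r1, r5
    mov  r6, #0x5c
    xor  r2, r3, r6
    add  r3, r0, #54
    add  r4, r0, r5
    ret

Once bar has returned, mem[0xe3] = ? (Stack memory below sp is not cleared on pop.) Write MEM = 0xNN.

MEM = 0x11

prologue: push r2 -> mem[0xe4]=0x90, sp=0xe4
prologue: push r3 -> mem[0xe3]=0x11, sp=0xe3
body[0] sub  r4, r3, #49 -> r4=0xe0
body[1] add  r0, r6, #41 -> r0=0x83
body[2] add  r4, r5, #61 -> r4=0x3e
body[3] xor  r6, r1, r5 -> r6=0xb5
body[4] mov  r6, #0x5c -> r6=0x5c
body[5] xor  r2, r3, r6 -> r2=0x4d
body[6] add  r3, r0, #54 -> r3=0xb9
body[7] add  r4, r0, r5 -> r4=0x84
epilogue: pop r3=0x11, sp=0xe4
epilogue: pop r2=0x90, sp=0xe5
prologue pushed ['r2', 'r3'] at ['0xe4', '0xe3']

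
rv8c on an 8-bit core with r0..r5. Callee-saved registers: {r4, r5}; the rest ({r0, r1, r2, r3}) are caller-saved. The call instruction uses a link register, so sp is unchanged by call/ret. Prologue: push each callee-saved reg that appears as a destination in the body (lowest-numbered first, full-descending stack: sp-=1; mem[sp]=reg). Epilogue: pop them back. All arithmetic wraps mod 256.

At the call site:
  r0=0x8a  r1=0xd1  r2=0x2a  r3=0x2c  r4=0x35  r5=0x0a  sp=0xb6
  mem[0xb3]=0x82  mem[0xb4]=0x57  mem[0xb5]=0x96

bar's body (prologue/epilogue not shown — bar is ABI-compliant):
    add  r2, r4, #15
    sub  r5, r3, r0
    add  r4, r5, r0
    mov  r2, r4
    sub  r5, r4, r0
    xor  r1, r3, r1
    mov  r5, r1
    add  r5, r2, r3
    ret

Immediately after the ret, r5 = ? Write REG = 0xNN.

prologue: push r4 -> mem[0xb5]=0x35, sp=0xb5
prologue: push r5 -> mem[0xb4]=0x0a, sp=0xb4
body[0] add  r2, r4, #15 -> r2=0x44
body[1] sub  r5, r3, r0 -> r5=0xa2
body[2] add  r4, r5, r0 -> r4=0x2c
body[3] mov  r2, r4 -> r2=0x2c
body[4] sub  r5, r4, r0 -> r5=0xa2
body[5] xor  r1, r3, r1 -> r1=0xfd
body[6] mov  r5, r1 -> r5=0xfd
body[7] add  r5, r2, r3 -> r5=0x58
epilogue: pop r5=0x0a, sp=0xb5
epilogue: pop r4=0x35, sp=0xb6
r5 is callee-saved -> restored

REG = 0x0a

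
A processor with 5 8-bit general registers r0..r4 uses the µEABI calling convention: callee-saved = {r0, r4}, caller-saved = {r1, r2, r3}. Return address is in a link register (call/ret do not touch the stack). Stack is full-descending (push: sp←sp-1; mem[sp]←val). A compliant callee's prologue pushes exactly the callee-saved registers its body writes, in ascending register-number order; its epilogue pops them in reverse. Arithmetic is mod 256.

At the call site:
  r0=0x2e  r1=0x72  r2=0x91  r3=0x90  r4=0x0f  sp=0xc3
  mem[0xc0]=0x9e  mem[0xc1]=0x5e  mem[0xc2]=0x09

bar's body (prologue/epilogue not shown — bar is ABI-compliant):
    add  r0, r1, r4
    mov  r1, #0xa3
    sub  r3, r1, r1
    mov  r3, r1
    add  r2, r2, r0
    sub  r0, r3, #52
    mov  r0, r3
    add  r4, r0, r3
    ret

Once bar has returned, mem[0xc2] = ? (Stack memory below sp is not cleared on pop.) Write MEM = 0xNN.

MEM = 0x2e

prologue: push r0 -> mem[0xc2]=0x2e, sp=0xc2
prologue: push r4 -> mem[0xc1]=0x0f, sp=0xc1
body[0] add  r0, r1, r4 -> r0=0x81
body[1] mov  r1, #0xa3 -> r1=0xa3
body[2] sub  r3, r1, r1 -> r3=0x00
body[3] mov  r3, r1 -> r3=0xa3
body[4] add  r2, r2, r0 -> r2=0x12
body[5] sub  r0, r3, #52 -> r0=0x6f
body[6] mov  r0, r3 -> r0=0xa3
body[7] add  r4, r0, r3 -> r4=0x46
epilogue: pop r4=0x0f, sp=0xc2
epilogue: pop r0=0x2e, sp=0xc3
prologue pushed ['r0', 'r4'] at ['0xc2', '0xc1']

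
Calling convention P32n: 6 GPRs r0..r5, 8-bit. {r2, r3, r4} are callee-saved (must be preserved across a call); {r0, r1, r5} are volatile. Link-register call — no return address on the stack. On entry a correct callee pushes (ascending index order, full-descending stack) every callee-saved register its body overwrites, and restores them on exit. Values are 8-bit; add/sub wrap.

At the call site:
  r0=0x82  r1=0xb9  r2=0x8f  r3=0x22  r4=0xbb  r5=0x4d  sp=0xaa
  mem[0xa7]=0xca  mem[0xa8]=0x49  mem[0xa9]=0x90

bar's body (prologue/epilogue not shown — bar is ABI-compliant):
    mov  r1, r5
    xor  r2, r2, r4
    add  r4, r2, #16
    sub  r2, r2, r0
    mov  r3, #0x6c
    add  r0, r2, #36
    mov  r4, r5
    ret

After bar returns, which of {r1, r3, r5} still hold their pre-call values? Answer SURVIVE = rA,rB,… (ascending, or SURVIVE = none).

prologue: push r2 → mem[0xa9]=0x8f, sp=0xa9
prologue: push r3 → mem[0xa8]=0x22, sp=0xa8
prologue: push r4 → mem[0xa7]=0xbb, sp=0xa7
body[0] mov  r1, r5 → r1=0x4d
body[1] xor  r2, r2, r4 → r2=0x34
body[2] add  r4, r2, #16 → r4=0x44
body[3] sub  r2, r2, r0 → r2=0xb2
body[4] mov  r3, #0x6c → r3=0x6c
body[5] add  r0, r2, #36 → r0=0xd6
body[6] mov  r4, r5 → r4=0x4d
epilogue: pop r4=0xbb, sp=0xa8
epilogue: pop r3=0x22, sp=0xa9
epilogue: pop r2=0x8f, sp=0xaa
r1: caller-saved, written=True
r3: callee-saved, written=True
r5: caller-saved, written=False

SURVIVE = r3,r5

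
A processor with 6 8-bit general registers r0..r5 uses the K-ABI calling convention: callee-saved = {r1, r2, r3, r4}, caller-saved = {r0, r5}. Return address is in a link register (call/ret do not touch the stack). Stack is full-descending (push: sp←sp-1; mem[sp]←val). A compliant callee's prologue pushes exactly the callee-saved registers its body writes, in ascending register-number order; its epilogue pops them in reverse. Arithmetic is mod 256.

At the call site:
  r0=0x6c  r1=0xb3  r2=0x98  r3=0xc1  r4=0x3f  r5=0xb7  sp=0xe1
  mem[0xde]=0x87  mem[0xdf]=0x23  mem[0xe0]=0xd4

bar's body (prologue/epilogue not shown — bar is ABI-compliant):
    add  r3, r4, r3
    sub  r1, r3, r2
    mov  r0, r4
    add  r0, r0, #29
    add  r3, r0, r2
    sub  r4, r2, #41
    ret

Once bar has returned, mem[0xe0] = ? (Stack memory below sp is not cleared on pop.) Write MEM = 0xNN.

prologue: push r1 -> mem[0xe0]=0xb3, sp=0xe0
prologue: push r3 -> mem[0xdf]=0xc1, sp=0xdf
prologue: push r4 -> mem[0xde]=0x3f, sp=0xde
body[0] add  r3, r4, r3 -> r3=0x00
body[1] sub  r1, r3, r2 -> r1=0x68
body[2] mov  r0, r4 -> r0=0x3f
body[3] add  r0, r0, #29 -> r0=0x5c
body[4] add  r3, r0, r2 -> r3=0xf4
body[5] sub  r4, r2, #41 -> r4=0x6f
epilogue: pop r4=0x3f, sp=0xdf
epilogue: pop r3=0xc1, sp=0xe0
epilogue: pop r1=0xb3, sp=0xe1
prologue pushed ['r1', 'r3', 'r4'] at ['0xe0', '0xdf', '0xde']

MEM = 0xb3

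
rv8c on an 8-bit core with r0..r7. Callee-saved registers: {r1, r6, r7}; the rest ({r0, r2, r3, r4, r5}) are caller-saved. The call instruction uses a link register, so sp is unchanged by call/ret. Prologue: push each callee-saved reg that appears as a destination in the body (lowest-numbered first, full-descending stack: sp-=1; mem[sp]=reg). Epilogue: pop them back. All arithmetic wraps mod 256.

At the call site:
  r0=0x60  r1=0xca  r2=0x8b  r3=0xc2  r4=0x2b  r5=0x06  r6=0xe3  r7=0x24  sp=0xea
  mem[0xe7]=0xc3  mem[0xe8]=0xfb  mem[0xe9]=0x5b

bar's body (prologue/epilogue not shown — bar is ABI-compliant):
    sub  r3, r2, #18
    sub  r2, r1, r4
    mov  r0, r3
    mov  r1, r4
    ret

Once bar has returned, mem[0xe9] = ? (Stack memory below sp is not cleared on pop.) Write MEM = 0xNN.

MEM = 0xca

prologue: push r1 → mem[0xe9]=0xca, sp=0xe9
body[0] sub  r3, r2, #18 → r3=0x79
body[1] sub  r2, r1, r4 → r2=0x9f
body[2] mov  r0, r3 → r0=0x79
body[3] mov  r1, r4 → r1=0x2b
epilogue: pop r1=0xca, sp=0xea
prologue pushed ['r1'] at ['0xe9']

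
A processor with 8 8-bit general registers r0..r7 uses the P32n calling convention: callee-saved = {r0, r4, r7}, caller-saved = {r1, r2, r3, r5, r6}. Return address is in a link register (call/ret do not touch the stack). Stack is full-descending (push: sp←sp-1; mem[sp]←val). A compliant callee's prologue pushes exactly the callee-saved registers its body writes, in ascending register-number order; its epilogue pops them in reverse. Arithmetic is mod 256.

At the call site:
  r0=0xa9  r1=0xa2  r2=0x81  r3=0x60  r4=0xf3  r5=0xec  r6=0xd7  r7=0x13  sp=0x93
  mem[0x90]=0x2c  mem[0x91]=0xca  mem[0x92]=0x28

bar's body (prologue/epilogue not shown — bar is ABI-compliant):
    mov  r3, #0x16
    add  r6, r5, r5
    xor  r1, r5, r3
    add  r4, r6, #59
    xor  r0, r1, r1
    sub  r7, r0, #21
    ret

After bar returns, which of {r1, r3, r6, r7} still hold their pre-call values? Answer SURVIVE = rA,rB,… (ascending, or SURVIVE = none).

prologue: push r0 -> mem[0x92]=0xa9, sp=0x92
prologue: push r4 -> mem[0x91]=0xf3, sp=0x91
prologue: push r7 -> mem[0x90]=0x13, sp=0x90
body[0] mov  r3, #0x16 -> r3=0x16
body[1] add  r6, r5, r5 -> r6=0xd8
body[2] xor  r1, r5, r3 -> r1=0xfa
body[3] add  r4, r6, #59 -> r4=0x13
body[4] xor  r0, r1, r1 -> r0=0x00
body[5] sub  r7, r0, #21 -> r7=0xeb
epilogue: pop r7=0x13, sp=0x91
epilogue: pop r4=0xf3, sp=0x92
epilogue: pop r0=0xa9, sp=0x93
r1: caller-saved, written=True
r3: caller-saved, written=True
r6: caller-saved, written=True
r7: callee-saved, written=True

SURVIVE = r7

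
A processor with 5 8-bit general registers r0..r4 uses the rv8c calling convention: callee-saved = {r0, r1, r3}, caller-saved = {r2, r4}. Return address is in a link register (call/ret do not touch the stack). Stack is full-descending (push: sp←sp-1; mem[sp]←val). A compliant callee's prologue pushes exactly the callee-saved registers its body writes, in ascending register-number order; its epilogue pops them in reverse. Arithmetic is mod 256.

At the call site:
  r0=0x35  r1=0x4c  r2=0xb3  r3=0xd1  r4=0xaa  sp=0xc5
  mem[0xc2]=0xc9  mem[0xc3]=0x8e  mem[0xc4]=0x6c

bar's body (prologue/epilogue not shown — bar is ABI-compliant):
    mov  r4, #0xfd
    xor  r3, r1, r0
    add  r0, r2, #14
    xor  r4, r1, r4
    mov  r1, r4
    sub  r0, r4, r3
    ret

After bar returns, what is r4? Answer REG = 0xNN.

REG = 0xb1

prologue: push r0 → mem[0xc4]=0x35, sp=0xc4
prologue: push r1 → mem[0xc3]=0x4c, sp=0xc3
prologue: push r3 → mem[0xc2]=0xd1, sp=0xc2
body[0] mov  r4, #0xfd → r4=0xfd
body[1] xor  r3, r1, r0 → r3=0x79
body[2] add  r0, r2, #14 → r0=0xc1
body[3] xor  r4, r1, r4 → r4=0xb1
body[4] mov  r1, r4 → r1=0xb1
body[5] sub  r0, r4, r3 → r0=0x38
epilogue: pop r3=0xd1, sp=0xc3
epilogue: pop r1=0x4c, sp=0xc4
epilogue: pop r0=0x35, sp=0xc5
r4 is caller-saved → body value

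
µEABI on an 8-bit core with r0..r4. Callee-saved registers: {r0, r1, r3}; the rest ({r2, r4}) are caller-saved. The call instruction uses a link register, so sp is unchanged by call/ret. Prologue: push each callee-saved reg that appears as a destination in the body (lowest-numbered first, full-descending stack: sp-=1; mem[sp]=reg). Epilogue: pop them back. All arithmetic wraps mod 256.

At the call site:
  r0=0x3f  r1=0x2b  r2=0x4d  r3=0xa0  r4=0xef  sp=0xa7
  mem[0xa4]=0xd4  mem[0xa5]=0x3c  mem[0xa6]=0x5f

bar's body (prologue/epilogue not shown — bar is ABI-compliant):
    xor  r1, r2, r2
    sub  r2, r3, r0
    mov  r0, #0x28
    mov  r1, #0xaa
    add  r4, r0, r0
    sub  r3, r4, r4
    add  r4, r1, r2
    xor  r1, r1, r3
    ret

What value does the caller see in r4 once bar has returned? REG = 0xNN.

prologue: push r0 -> mem[0xa6]=0x3f, sp=0xa6
prologue: push r1 -> mem[0xa5]=0x2b, sp=0xa5
prologue: push r3 -> mem[0xa4]=0xa0, sp=0xa4
body[0] xor  r1, r2, r2 -> r1=0x00
body[1] sub  r2, r3, r0 -> r2=0x61
body[2] mov  r0, #0x28 -> r0=0x28
body[3] mov  r1, #0xaa -> r1=0xaa
body[4] add  r4, r0, r0 -> r4=0x50
body[5] sub  r3, r4, r4 -> r3=0x00
body[6] add  r4, r1, r2 -> r4=0x0b
body[7] xor  r1, r1, r3 -> r1=0xaa
epilogue: pop r3=0xa0, sp=0xa5
epilogue: pop r1=0x2b, sp=0xa6
epilogue: pop r0=0x3f, sp=0xa7
r4 is caller-saved -> body value

REG = 0x0b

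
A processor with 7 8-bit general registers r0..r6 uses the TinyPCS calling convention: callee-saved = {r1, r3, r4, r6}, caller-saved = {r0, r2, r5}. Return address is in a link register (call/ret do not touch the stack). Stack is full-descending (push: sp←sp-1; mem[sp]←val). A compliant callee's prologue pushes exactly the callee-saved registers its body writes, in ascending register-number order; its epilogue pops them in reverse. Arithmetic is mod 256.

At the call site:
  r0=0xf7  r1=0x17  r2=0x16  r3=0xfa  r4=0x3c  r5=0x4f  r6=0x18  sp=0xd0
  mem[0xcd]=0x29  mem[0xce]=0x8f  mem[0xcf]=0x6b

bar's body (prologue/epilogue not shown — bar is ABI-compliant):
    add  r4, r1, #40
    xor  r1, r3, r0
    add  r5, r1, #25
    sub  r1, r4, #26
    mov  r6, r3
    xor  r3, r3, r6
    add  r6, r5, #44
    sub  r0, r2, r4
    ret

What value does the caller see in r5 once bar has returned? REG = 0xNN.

REG = 0x26

prologue: push r1 -> mem[0xcf]=0x17, sp=0xcf
prologue: push r3 -> mem[0xce]=0xfa, sp=0xce
prologue: push r4 -> mem[0xcd]=0x3c, sp=0xcd
prologue: push r6 -> mem[0xcc]=0x18, sp=0xcc
body[0] add  r4, r1, #40 -> r4=0x3f
body[1] xor  r1, r3, r0 -> r1=0x0d
body[2] add  r5, r1, #25 -> r5=0x26
body[3] sub  r1, r4, #26 -> r1=0x25
body[4] mov  r6, r3 -> r6=0xfa
body[5] xor  r3, r3, r6 -> r3=0x00
body[6] add  r6, r5, #44 -> r6=0x52
body[7] sub  r0, r2, r4 -> r0=0xd7
epilogue: pop r6=0x18, sp=0xcd
epilogue: pop r4=0x3c, sp=0xce
epilogue: pop r3=0xfa, sp=0xcf
epilogue: pop r1=0x17, sp=0xd0
r5 is caller-saved -> body value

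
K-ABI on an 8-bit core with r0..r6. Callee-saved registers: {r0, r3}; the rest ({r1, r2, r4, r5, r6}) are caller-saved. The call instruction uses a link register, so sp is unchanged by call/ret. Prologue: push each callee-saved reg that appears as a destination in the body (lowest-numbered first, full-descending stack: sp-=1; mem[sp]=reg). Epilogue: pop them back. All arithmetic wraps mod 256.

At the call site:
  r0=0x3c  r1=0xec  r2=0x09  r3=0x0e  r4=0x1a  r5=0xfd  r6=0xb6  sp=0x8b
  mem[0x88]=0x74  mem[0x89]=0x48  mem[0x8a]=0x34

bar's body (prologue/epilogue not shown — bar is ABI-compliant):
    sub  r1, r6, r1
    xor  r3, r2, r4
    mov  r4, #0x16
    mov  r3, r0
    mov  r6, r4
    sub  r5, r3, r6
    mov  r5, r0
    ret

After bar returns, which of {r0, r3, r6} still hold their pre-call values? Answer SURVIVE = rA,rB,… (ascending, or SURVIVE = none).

prologue: push r3 -> mem[0x8a]=0x0e, sp=0x8a
body[0] sub  r1, r6, r1 -> r1=0xca
body[1] xor  r3, r2, r4 -> r3=0x13
body[2] mov  r4, #0x16 -> r4=0x16
body[3] mov  r3, r0 -> r3=0x3c
body[4] mov  r6, r4 -> r6=0x16
body[5] sub  r5, r3, r6 -> r5=0x26
body[6] mov  r5, r0 -> r5=0x3c
epilogue: pop r3=0x0e, sp=0x8b
r0: callee-saved, written=False
r3: callee-saved, written=True
r6: caller-saved, written=True

SURVIVE = r0,r3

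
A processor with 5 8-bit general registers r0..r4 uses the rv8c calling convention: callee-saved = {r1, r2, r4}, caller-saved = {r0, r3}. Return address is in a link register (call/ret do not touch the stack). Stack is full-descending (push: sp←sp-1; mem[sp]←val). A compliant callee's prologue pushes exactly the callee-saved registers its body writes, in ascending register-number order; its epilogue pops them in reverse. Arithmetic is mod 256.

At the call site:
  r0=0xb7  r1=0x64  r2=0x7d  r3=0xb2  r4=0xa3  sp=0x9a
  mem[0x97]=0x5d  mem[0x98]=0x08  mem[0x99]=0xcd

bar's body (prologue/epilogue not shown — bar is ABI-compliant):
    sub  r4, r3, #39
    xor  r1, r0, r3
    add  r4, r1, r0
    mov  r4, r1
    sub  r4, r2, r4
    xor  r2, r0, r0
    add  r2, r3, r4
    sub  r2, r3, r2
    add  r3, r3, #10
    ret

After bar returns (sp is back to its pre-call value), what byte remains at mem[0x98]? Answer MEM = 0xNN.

prologue: push r1 -> mem[0x99]=0x64, sp=0x99
prologue: push r2 -> mem[0x98]=0x7d, sp=0x98
prologue: push r4 -> mem[0x97]=0xa3, sp=0x97
body[0] sub  r4, r3, #39 -> r4=0x8b
body[1] xor  r1, r0, r3 -> r1=0x05
body[2] add  r4, r1, r0 -> r4=0xbc
body[3] mov  r4, r1 -> r4=0x05
body[4] sub  r4, r2, r4 -> r4=0x78
body[5] xor  r2, r0, r0 -> r2=0x00
body[6] add  r2, r3, r4 -> r2=0x2a
body[7] sub  r2, r3, r2 -> r2=0x88
body[8] add  r3, r3, #10 -> r3=0xbc
epilogue: pop r4=0xa3, sp=0x98
epilogue: pop r2=0x7d, sp=0x99
epilogue: pop r1=0x64, sp=0x9a
prologue pushed ['r1', 'r2', 'r4'] at ['0x99', '0x98', '0x97']

MEM = 0x7d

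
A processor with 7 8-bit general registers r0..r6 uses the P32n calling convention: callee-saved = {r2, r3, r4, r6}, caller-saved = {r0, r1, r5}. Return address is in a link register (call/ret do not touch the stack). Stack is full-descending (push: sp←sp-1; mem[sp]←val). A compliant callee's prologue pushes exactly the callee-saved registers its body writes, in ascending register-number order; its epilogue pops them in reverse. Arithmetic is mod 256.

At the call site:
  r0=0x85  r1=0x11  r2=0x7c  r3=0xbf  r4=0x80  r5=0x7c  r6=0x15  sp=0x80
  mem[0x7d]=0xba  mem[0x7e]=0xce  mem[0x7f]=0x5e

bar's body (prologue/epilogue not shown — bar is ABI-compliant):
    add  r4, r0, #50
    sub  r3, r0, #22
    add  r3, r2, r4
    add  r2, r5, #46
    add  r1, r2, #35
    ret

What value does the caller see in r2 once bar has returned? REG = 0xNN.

prologue: push r2 → mem[0x7f]=0x7c, sp=0x7f
prologue: push r3 → mem[0x7e]=0xbf, sp=0x7e
prologue: push r4 → mem[0x7d]=0x80, sp=0x7d
body[0] add  r4, r0, #50 → r4=0xb7
body[1] sub  r3, r0, #22 → r3=0x6f
body[2] add  r3, r2, r4 → r3=0x33
body[3] add  r2, r5, #46 → r2=0xaa
body[4] add  r1, r2, #35 → r1=0xcd
epilogue: pop r4=0x80, sp=0x7e
epilogue: pop r3=0xbf, sp=0x7f
epilogue: pop r2=0x7c, sp=0x80
r2 is callee-saved → restored

REG = 0x7c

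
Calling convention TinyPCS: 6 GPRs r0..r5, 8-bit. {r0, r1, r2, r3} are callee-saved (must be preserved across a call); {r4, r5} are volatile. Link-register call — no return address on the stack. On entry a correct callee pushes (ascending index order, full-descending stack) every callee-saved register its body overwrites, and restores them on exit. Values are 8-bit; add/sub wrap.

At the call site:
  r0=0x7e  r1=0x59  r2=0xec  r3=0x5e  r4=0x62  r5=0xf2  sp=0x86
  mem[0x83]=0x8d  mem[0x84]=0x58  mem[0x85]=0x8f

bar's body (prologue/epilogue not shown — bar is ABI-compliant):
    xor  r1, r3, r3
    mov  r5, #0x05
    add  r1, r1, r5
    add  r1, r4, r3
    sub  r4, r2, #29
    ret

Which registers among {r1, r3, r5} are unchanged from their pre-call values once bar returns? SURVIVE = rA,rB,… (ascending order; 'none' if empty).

SURVIVE = r1,r3

prologue: push r1 → mem[0x85]=0x59, sp=0x85
body[0] xor  r1, r3, r3 → r1=0x00
body[1] mov  r5, #0x05 → r5=0x05
body[2] add  r1, r1, r5 → r1=0x05
body[3] add  r1, r4, r3 → r1=0xc0
body[4] sub  r4, r2, #29 → r4=0xcf
epilogue: pop r1=0x59, sp=0x86
r1: callee-saved, written=True
r3: callee-saved, written=False
r5: caller-saved, written=True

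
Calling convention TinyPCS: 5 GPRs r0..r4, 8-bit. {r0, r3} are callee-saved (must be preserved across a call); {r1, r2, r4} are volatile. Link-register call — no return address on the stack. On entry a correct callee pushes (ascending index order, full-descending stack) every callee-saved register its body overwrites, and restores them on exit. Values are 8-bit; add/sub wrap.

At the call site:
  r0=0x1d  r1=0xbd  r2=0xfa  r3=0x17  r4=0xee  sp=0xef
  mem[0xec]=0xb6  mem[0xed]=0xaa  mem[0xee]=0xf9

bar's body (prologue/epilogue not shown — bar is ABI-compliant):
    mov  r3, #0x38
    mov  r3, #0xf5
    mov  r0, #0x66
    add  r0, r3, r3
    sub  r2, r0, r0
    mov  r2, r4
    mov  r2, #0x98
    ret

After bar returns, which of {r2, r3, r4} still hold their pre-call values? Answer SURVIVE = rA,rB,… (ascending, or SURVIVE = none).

SURVIVE = r3,r4

prologue: push r0 -> mem[0xee]=0x1d, sp=0xee
prologue: push r3 -> mem[0xed]=0x17, sp=0xed
body[0] mov  r3, #0x38 -> r3=0x38
body[1] mov  r3, #0xf5 -> r3=0xf5
body[2] mov  r0, #0x66 -> r0=0x66
body[3] add  r0, r3, r3 -> r0=0xea
body[4] sub  r2, r0, r0 -> r2=0x00
body[5] mov  r2, r4 -> r2=0xee
body[6] mov  r2, #0x98 -> r2=0x98
epilogue: pop r3=0x17, sp=0xee
epilogue: pop r0=0x1d, sp=0xef
r2: caller-saved, written=True
r3: callee-saved, written=True
r4: caller-saved, written=False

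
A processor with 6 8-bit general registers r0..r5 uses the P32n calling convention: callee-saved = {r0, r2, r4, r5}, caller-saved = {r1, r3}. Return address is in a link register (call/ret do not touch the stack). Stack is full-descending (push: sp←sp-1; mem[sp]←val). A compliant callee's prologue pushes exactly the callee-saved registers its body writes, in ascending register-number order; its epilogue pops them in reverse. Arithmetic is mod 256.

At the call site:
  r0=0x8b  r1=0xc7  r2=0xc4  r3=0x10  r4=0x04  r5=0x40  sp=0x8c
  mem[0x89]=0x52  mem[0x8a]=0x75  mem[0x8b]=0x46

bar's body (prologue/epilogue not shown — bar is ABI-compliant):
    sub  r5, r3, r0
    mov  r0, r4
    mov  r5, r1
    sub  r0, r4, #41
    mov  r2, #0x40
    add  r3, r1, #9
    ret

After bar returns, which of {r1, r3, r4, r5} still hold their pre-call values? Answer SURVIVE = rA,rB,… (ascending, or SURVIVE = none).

SURVIVE = r1,r4,r5

prologue: push r0 -> mem[0x8b]=0x8b, sp=0x8b
prologue: push r2 -> mem[0x8a]=0xc4, sp=0x8a
prologue: push r5 -> mem[0x89]=0x40, sp=0x89
body[0] sub  r5, r3, r0 -> r5=0x85
body[1] mov  r0, r4 -> r0=0x04
body[2] mov  r5, r1 -> r5=0xc7
body[3] sub  r0, r4, #41 -> r0=0xdb
body[4] mov  r2, #0x40 -> r2=0x40
body[5] add  r3, r1, #9 -> r3=0xd0
epilogue: pop r5=0x40, sp=0x8a
epilogue: pop r2=0xc4, sp=0x8b
epilogue: pop r0=0x8b, sp=0x8c
r1: caller-saved, written=False
r3: caller-saved, written=True
r4: callee-saved, written=False
r5: callee-saved, written=True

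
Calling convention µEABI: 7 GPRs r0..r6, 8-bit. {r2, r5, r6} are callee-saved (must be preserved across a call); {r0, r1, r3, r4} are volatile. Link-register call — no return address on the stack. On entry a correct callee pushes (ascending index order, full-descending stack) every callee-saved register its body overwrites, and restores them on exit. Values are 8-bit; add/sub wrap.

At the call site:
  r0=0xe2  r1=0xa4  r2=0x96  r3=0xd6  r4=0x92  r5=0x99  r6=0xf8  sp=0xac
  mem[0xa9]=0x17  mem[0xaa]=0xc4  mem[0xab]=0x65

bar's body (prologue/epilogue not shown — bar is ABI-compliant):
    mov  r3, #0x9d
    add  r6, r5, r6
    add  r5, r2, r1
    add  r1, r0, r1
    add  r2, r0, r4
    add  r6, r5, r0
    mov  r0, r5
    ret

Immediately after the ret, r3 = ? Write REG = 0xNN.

REG = 0x9d

prologue: push r2 -> mem[0xab]=0x96, sp=0xab
prologue: push r5 -> mem[0xaa]=0x99, sp=0xaa
prologue: push r6 -> mem[0xa9]=0xf8, sp=0xa9
body[0] mov  r3, #0x9d -> r3=0x9d
body[1] add  r6, r5, r6 -> r6=0x91
body[2] add  r5, r2, r1 -> r5=0x3a
body[3] add  r1, r0, r1 -> r1=0x86
body[4] add  r2, r0, r4 -> r2=0x74
body[5] add  r6, r5, r0 -> r6=0x1c
body[6] mov  r0, r5 -> r0=0x3a
epilogue: pop r6=0xf8, sp=0xaa
epilogue: pop r5=0x99, sp=0xab
epilogue: pop r2=0x96, sp=0xac
r3 is caller-saved -> body value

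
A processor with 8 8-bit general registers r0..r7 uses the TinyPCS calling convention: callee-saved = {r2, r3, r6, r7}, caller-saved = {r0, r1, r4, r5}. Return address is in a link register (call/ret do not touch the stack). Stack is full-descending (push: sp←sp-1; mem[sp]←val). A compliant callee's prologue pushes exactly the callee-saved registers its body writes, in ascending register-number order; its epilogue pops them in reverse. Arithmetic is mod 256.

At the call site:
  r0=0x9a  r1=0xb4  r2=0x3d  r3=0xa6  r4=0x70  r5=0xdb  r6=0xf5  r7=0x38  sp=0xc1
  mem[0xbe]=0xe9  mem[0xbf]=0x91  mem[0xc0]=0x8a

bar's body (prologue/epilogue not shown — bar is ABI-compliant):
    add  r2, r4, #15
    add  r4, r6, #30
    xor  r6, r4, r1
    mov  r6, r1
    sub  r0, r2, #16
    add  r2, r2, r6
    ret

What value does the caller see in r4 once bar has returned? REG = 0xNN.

prologue: push r2 → mem[0xc0]=0x3d, sp=0xc0
prologue: push r6 → mem[0xbf]=0xf5, sp=0xbf
body[0] add  r2, r4, #15 → r2=0x7f
body[1] add  r4, r6, #30 → r4=0x13
body[2] xor  r6, r4, r1 → r6=0xa7
body[3] mov  r6, r1 → r6=0xb4
body[4] sub  r0, r2, #16 → r0=0x6f
body[5] add  r2, r2, r6 → r2=0x33
epilogue: pop r6=0xf5, sp=0xc0
epilogue: pop r2=0x3d, sp=0xc1
r4 is caller-saved → body value

REG = 0x13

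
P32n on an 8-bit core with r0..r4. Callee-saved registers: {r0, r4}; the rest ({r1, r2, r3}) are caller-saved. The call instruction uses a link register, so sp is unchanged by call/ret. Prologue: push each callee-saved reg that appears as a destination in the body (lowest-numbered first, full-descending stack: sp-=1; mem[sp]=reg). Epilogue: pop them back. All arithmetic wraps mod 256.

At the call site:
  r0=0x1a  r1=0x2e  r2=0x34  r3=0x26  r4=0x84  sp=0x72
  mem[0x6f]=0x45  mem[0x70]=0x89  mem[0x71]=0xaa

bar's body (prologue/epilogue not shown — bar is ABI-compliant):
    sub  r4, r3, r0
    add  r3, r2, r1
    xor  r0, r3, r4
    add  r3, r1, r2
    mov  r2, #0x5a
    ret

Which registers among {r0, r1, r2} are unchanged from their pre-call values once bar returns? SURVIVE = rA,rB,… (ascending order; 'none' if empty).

SURVIVE = r0,r1

prologue: push r0 → mem[0x71]=0x1a, sp=0x71
prologue: push r4 → mem[0x70]=0x84, sp=0x70
body[0] sub  r4, r3, r0 → r4=0x0c
body[1] add  r3, r2, r1 → r3=0x62
body[2] xor  r0, r3, r4 → r0=0x6e
body[3] add  r3, r1, r2 → r3=0x62
body[4] mov  r2, #0x5a → r2=0x5a
epilogue: pop r4=0x84, sp=0x71
epilogue: pop r0=0x1a, sp=0x72
r0: callee-saved, written=True
r1: caller-saved, written=False
r2: caller-saved, written=True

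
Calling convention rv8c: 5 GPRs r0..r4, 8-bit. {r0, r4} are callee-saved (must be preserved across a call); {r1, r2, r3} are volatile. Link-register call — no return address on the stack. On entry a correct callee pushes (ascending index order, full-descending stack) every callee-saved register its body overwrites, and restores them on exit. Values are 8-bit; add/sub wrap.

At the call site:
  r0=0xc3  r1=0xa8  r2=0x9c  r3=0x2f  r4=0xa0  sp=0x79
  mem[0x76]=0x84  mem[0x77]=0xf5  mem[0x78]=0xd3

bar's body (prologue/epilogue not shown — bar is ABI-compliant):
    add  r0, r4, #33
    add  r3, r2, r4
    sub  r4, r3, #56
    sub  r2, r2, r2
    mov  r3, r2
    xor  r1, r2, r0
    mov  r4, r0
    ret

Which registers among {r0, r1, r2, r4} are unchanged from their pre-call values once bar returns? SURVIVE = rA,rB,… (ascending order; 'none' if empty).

SURVIVE = r0,r4

prologue: push r0 → mem[0x78]=0xc3, sp=0x78
prologue: push r4 → mem[0x77]=0xa0, sp=0x77
body[0] add  r0, r4, #33 → r0=0xc1
body[1] add  r3, r2, r4 → r3=0x3c
body[2] sub  r4, r3, #56 → r4=0x04
body[3] sub  r2, r2, r2 → r2=0x00
body[4] mov  r3, r2 → r3=0x00
body[5] xor  r1, r2, r0 → r1=0xc1
body[6] mov  r4, r0 → r4=0xc1
epilogue: pop r4=0xa0, sp=0x78
epilogue: pop r0=0xc3, sp=0x79
r0: callee-saved, written=True
r1: caller-saved, written=True
r2: caller-saved, written=True
r4: callee-saved, written=True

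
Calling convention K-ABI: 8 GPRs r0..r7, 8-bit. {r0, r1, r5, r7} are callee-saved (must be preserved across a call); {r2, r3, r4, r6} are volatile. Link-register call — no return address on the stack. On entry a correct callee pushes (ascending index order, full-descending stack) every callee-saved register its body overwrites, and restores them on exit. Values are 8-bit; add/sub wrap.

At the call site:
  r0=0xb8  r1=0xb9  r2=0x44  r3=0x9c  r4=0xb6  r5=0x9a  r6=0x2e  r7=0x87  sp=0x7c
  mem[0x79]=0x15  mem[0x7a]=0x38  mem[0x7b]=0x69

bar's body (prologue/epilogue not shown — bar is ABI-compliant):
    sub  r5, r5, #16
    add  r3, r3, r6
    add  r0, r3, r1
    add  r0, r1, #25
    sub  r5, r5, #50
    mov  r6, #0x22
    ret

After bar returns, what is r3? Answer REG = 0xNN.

prologue: push r0 -> mem[0x7b]=0xb8, sp=0x7b
prologue: push r5 -> mem[0x7a]=0x9a, sp=0x7a
body[0] sub  r5, r5, #16 -> r5=0x8a
body[1] add  r3, r3, r6 -> r3=0xca
body[2] add  r0, r3, r1 -> r0=0x83
body[3] add  r0, r1, #25 -> r0=0xd2
body[4] sub  r5, r5, #50 -> r5=0x58
body[5] mov  r6, #0x22 -> r6=0x22
epilogue: pop r5=0x9a, sp=0x7b
epilogue: pop r0=0xb8, sp=0x7c
r3 is caller-saved -> body value

REG = 0xca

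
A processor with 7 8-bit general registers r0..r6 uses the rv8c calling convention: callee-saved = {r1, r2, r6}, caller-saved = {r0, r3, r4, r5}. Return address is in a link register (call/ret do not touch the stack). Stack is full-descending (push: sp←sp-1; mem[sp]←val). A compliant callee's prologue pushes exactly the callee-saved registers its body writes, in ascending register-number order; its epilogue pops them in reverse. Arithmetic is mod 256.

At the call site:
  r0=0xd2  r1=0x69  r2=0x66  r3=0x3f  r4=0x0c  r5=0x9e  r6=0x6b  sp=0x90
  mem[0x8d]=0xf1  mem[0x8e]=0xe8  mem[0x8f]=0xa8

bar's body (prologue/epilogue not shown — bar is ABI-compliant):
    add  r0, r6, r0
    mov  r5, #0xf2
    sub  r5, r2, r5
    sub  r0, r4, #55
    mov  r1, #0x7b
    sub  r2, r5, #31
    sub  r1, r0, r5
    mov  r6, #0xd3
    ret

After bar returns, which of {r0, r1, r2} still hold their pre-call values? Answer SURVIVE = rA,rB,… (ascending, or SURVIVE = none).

prologue: push r1 -> mem[0x8f]=0x69, sp=0x8f
prologue: push r2 -> mem[0x8e]=0x66, sp=0x8e
prologue: push r6 -> mem[0x8d]=0x6b, sp=0x8d
body[0] add  r0, r6, r0 -> r0=0x3d
body[1] mov  r5, #0xf2 -> r5=0xf2
body[2] sub  r5, r2, r5 -> r5=0x74
body[3] sub  r0, r4, #55 -> r0=0xd5
body[4] mov  r1, #0x7b -> r1=0x7b
body[5] sub  r2, r5, #31 -> r2=0x55
body[6] sub  r1, r0, r5 -> r1=0x61
body[7] mov  r6, #0xd3 -> r6=0xd3
epilogue: pop r6=0x6b, sp=0x8e
epilogue: pop r2=0x66, sp=0x8f
epilogue: pop r1=0x69, sp=0x90
r0: caller-saved, written=True
r1: callee-saved, written=True
r2: callee-saved, written=True

SURVIVE = r1,r2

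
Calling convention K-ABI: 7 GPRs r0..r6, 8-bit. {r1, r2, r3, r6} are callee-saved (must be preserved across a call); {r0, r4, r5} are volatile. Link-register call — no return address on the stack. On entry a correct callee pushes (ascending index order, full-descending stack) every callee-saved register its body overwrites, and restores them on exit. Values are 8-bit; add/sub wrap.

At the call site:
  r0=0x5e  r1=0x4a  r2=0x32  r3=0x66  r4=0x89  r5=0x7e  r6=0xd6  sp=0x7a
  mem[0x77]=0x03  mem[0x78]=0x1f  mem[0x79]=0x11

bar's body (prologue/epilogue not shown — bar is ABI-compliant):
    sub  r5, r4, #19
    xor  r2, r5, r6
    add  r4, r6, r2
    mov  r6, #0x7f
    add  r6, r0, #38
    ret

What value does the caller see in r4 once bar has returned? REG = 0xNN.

REG = 0x76

prologue: push r2 -> mem[0x79]=0x32, sp=0x79
prologue: push r6 -> mem[0x78]=0xd6, sp=0x78
body[0] sub  r5, r4, #19 -> r5=0x76
body[1] xor  r2, r5, r6 -> r2=0xa0
body[2] add  r4, r6, r2 -> r4=0x76
body[3] mov  r6, #0x7f -> r6=0x7f
body[4] add  r6, r0, #38 -> r6=0x84
epilogue: pop r6=0xd6, sp=0x79
epilogue: pop r2=0x32, sp=0x7a
r4 is caller-saved -> body value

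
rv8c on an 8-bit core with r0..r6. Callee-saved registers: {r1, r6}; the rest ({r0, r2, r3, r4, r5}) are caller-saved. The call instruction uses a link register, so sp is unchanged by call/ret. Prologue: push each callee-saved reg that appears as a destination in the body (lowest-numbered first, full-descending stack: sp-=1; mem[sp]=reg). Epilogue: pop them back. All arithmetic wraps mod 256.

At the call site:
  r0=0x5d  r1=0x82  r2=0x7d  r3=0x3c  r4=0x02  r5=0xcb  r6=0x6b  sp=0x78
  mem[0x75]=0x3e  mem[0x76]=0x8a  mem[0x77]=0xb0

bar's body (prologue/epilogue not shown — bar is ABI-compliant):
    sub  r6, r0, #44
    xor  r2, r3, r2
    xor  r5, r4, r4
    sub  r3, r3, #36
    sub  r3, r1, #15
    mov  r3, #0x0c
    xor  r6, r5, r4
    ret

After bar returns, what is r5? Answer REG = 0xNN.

prologue: push r6 → mem[0x77]=0x6b, sp=0x77
body[0] sub  r6, r0, #44 → r6=0x31
body[1] xor  r2, r3, r2 → r2=0x41
body[2] xor  r5, r4, r4 → r5=0x00
body[3] sub  r3, r3, #36 → r3=0x18
body[4] sub  r3, r1, #15 → r3=0x73
body[5] mov  r3, #0x0c → r3=0x0c
body[6] xor  r6, r5, r4 → r6=0x02
epilogue: pop r6=0x6b, sp=0x78
r5 is caller-saved → body value

REG = 0x00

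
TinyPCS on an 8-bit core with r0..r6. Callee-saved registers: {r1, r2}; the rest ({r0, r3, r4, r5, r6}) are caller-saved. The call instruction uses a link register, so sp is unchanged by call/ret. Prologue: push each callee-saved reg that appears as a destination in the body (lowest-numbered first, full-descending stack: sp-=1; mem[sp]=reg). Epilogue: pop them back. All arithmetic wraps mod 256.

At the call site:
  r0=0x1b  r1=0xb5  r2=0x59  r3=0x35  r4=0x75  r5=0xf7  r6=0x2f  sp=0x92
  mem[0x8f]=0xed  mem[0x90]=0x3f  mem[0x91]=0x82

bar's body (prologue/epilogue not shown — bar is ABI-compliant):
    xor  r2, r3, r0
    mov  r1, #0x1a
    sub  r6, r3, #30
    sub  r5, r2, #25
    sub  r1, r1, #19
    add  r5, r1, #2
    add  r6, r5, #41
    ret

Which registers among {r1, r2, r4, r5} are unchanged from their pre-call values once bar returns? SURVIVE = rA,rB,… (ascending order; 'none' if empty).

SURVIVE = r1,r2,r4

prologue: push r1 → mem[0x91]=0xb5, sp=0x91
prologue: push r2 → mem[0x90]=0x59, sp=0x90
body[0] xor  r2, r3, r0 → r2=0x2e
body[1] mov  r1, #0x1a → r1=0x1a
body[2] sub  r6, r3, #30 → r6=0x17
body[3] sub  r5, r2, #25 → r5=0x15
body[4] sub  r1, r1, #19 → r1=0x07
body[5] add  r5, r1, #2 → r5=0x09
body[6] add  r6, r5, #41 → r6=0x32
epilogue: pop r2=0x59, sp=0x91
epilogue: pop r1=0xb5, sp=0x92
r1: callee-saved, written=True
r2: callee-saved, written=True
r4: caller-saved, written=False
r5: caller-saved, written=True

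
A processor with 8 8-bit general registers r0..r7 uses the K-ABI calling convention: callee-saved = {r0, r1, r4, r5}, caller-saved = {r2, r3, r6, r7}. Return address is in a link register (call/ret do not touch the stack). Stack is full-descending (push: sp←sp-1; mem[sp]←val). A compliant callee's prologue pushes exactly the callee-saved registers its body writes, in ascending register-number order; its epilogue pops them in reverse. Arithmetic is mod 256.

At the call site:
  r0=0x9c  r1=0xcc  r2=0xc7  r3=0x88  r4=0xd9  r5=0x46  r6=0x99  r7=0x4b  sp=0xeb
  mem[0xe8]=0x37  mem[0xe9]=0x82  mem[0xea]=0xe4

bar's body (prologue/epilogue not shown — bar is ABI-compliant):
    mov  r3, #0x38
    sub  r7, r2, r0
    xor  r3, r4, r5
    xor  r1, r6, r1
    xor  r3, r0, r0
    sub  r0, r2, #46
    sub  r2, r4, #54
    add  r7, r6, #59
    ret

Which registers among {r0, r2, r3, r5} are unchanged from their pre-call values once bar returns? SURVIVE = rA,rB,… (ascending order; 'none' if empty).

SURVIVE = r0,r5

prologue: push r0 → mem[0xea]=0x9c, sp=0xea
prologue: push r1 → mem[0xe9]=0xcc, sp=0xe9
body[0] mov  r3, #0x38 → r3=0x38
body[1] sub  r7, r2, r0 → r7=0x2b
body[2] xor  r3, r4, r5 → r3=0x9f
body[3] xor  r1, r6, r1 → r1=0x55
body[4] xor  r3, r0, r0 → r3=0x00
body[5] sub  r0, r2, #46 → r0=0x99
body[6] sub  r2, r4, #54 → r2=0xa3
body[7] add  r7, r6, #59 → r7=0xd4
epilogue: pop r1=0xcc, sp=0xea
epilogue: pop r0=0x9c, sp=0xeb
r0: callee-saved, written=True
r2: caller-saved, written=True
r3: caller-saved, written=True
r5: callee-saved, written=False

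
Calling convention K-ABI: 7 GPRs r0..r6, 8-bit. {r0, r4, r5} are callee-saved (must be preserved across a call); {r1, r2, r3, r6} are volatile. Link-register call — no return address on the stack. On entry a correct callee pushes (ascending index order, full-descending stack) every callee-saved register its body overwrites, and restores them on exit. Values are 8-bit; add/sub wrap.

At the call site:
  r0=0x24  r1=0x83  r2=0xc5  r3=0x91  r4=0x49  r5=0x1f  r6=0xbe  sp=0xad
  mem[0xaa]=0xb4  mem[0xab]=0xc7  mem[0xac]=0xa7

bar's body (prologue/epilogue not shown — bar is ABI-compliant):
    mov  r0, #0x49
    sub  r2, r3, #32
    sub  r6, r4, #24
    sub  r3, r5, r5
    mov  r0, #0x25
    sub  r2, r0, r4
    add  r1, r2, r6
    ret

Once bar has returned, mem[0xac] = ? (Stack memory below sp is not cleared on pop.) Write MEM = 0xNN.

MEM = 0x24

prologue: push r0 → mem[0xac]=0x24, sp=0xac
body[0] mov  r0, #0x49 → r0=0x49
body[1] sub  r2, r3, #32 → r2=0x71
body[2] sub  r6, r4, #24 → r6=0x31
body[3] sub  r3, r5, r5 → r3=0x00
body[4] mov  r0, #0x25 → r0=0x25
body[5] sub  r2, r0, r4 → r2=0xdc
body[6] add  r1, r2, r6 → r1=0x0d
epilogue: pop r0=0x24, sp=0xad
prologue pushed ['r0'] at ['0xac']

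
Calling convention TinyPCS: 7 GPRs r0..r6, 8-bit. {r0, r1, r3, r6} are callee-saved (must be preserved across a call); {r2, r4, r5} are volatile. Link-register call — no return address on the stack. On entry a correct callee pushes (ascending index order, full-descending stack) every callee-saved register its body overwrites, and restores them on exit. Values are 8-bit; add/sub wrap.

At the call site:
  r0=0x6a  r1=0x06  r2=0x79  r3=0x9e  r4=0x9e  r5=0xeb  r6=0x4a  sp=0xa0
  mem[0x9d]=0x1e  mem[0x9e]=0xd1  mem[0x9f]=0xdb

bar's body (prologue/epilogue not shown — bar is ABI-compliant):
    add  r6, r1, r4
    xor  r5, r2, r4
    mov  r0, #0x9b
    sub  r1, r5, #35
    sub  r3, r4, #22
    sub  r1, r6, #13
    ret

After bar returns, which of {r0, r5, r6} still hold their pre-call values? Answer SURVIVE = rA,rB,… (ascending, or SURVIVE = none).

SURVIVE = r0,r6

prologue: push r0 -> mem[0x9f]=0x6a, sp=0x9f
prologue: push r1 -> mem[0x9e]=0x06, sp=0x9e
prologue: push r3 -> mem[0x9d]=0x9e, sp=0x9d
prologue: push r6 -> mem[0x9c]=0x4a, sp=0x9c
body[0] add  r6, r1, r4 -> r6=0xa4
body[1] xor  r5, r2, r4 -> r5=0xe7
body[2] mov  r0, #0x9b -> r0=0x9b
body[3] sub  r1, r5, #35 -> r1=0xc4
body[4] sub  r3, r4, #22 -> r3=0x88
body[5] sub  r1, r6, #13 -> r1=0x97
epilogue: pop r6=0x4a, sp=0x9d
epilogue: pop r3=0x9e, sp=0x9e
epilogue: pop r1=0x06, sp=0x9f
epilogue: pop r0=0x6a, sp=0xa0
r0: callee-saved, written=True
r5: caller-saved, written=True
r6: callee-saved, written=True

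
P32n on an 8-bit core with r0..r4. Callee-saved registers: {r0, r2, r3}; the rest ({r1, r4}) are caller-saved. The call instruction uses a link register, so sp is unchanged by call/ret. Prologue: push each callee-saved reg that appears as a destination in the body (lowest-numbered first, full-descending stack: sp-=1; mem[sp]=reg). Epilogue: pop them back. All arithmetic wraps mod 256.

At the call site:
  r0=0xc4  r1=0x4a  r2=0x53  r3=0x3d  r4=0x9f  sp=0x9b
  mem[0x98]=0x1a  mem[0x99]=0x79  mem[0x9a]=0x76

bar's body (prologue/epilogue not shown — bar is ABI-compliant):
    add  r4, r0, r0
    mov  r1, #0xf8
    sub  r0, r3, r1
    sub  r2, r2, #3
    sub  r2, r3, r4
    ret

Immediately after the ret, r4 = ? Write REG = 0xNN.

prologue: push r0 -> mem[0x9a]=0xc4, sp=0x9a
prologue: push r2 -> mem[0x99]=0x53, sp=0x99
body[0] add  r4, r0, r0 -> r4=0x88
body[1] mov  r1, #0xf8 -> r1=0xf8
body[2] sub  r0, r3, r1 -> r0=0x45
body[3] sub  r2, r2, #3 -> r2=0x50
body[4] sub  r2, r3, r4 -> r2=0xb5
epilogue: pop r2=0x53, sp=0x9a
epilogue: pop r0=0xc4, sp=0x9b
r4 is caller-saved -> body value

REG = 0x88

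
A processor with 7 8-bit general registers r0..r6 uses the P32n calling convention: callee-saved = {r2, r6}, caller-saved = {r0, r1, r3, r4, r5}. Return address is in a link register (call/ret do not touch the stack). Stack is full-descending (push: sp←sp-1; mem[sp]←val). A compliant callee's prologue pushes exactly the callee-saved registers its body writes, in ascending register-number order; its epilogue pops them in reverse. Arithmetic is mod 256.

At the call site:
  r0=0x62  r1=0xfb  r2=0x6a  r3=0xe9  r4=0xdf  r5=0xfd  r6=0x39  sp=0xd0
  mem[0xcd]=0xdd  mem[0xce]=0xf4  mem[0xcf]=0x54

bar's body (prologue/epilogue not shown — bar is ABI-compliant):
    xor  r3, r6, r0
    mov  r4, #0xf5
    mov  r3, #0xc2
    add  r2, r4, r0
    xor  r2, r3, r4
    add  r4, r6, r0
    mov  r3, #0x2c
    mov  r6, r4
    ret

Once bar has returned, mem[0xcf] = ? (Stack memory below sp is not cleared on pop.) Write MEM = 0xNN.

prologue: push r2 -> mem[0xcf]=0x6a, sp=0xcf
prologue: push r6 -> mem[0xce]=0x39, sp=0xce
body[0] xor  r3, r6, r0 -> r3=0x5b
body[1] mov  r4, #0xf5 -> r4=0xf5
body[2] mov  r3, #0xc2 -> r3=0xc2
body[3] add  r2, r4, r0 -> r2=0x57
body[4] xor  r2, r3, r4 -> r2=0x37
body[5] add  r4, r6, r0 -> r4=0x9b
body[6] mov  r3, #0x2c -> r3=0x2c
body[7] mov  r6, r4 -> r6=0x9b
epilogue: pop r6=0x39, sp=0xcf
epilogue: pop r2=0x6a, sp=0xd0
prologue pushed ['r2', 'r6'] at ['0xcf', '0xce']

MEM = 0x6a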